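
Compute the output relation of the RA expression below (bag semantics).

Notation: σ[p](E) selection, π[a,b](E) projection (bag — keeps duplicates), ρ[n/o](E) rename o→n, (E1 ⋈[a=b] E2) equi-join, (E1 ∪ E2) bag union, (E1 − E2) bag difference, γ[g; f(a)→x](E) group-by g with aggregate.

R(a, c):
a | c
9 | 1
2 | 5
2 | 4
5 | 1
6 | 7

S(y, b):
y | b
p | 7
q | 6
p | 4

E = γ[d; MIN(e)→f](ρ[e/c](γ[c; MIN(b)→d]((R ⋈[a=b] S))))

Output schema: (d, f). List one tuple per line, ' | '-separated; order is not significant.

Stepwise |·|:
  R → 5
  S → 3
  (R ⋈[a=b] S) → 1
  γ[c; MIN(b)→d]((R ⋈[a=b] S)) → 1
  ρ[e/c](γ[c; MIN(b)→d]((R ⋈[a=b] S))) → 1
  γ[d; MIN(e)→f](ρ[e/c](γ[c; MIN(b)→d]((R ⋈[a=b] S)))) → 1

== RESULT ==
d | f
6 | 7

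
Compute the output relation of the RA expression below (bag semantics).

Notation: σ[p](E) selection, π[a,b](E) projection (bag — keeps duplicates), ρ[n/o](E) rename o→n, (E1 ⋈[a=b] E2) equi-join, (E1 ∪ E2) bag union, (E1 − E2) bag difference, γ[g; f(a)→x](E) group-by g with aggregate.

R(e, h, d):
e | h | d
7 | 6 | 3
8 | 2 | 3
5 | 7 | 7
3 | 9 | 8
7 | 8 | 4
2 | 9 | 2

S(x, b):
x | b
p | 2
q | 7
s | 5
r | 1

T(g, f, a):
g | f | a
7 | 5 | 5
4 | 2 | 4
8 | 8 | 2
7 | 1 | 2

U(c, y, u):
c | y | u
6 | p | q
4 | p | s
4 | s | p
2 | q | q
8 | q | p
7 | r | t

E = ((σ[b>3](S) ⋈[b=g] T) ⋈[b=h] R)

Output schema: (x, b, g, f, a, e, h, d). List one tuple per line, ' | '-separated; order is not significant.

Per-node cardinality:
  S → 4
  σ[b>3](S) → 2
  T → 4
  (σ[b>3](S) ⋈[b=g] T) → 2
  R → 6
  ((σ[b>3](S) ⋈[b=g] T) ⋈[b=h] R) → 2

== RESULT ==
x | b | g | f | a | e | h | d
q | 7 | 7 | 1 | 2 | 5 | 7 | 7
q | 7 | 7 | 5 | 5 | 5 | 7 | 7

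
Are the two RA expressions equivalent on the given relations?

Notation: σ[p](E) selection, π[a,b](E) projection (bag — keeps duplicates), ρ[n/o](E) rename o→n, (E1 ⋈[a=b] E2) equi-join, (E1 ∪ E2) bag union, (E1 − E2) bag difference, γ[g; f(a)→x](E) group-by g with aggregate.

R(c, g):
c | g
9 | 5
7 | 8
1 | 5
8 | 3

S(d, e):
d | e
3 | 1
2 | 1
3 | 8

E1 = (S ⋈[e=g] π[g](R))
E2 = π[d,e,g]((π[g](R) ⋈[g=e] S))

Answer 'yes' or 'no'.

E1 per-node cardinality:
  S → 3
  R → 4
  π[g](R) → 4
  (S ⋈[e=g] π[g](R)) → 1
E2 per-node cardinality:
  R → 4
  π[g](R) → 4
  S → 3
  (π[g](R) ⋈[g=e] S) → 1
  π[d,e,g]((π[g](R) ⋈[g=e] S)) → 1

E1 and E2 produce the same multiset:
d | e | g
3 | 8 | 8

yes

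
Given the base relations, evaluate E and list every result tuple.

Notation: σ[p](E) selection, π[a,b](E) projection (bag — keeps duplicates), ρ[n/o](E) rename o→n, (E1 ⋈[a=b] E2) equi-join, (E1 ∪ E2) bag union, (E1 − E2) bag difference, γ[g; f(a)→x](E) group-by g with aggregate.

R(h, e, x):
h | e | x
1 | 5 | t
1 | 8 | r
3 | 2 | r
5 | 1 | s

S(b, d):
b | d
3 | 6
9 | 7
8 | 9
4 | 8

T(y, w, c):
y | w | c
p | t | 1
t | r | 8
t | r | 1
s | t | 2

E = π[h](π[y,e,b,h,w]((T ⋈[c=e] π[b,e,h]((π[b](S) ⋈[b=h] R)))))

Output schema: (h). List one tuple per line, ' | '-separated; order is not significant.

Subexpression sizes:
  T → 4
  S → 4
  π[b](S) → 4
  R → 4
  (π[b](S) ⋈[b=h] R) → 1
  π[b,e,h]((π[b](S) ⋈[b=h] R)) → 1
  (T ⋈[c=e] π[b,e,h]((π[b](S) ⋈[b=h] R))) → 1
  π[y,e,b,h,w]((T ⋈[c=e] π[b,e,h]((π[b](S) ⋈[b=h] R)))) → 1
  π[h](π[y,e,b,h,w]((T ⋈[c=e] π[b,e,h]((π[b](S) ⋈[b=h] R))))) → 1

== RESULT ==
h
3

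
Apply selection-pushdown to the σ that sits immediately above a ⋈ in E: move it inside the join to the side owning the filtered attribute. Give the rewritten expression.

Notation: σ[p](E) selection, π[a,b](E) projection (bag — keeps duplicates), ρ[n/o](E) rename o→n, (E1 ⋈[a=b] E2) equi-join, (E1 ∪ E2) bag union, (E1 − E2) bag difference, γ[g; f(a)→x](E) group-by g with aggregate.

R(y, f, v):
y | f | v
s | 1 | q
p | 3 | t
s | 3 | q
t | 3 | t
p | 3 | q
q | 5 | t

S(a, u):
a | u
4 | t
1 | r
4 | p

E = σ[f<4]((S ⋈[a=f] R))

σ filters on f, owned by the right side.
E' = (S ⋈[a=f] σ[f<4](R))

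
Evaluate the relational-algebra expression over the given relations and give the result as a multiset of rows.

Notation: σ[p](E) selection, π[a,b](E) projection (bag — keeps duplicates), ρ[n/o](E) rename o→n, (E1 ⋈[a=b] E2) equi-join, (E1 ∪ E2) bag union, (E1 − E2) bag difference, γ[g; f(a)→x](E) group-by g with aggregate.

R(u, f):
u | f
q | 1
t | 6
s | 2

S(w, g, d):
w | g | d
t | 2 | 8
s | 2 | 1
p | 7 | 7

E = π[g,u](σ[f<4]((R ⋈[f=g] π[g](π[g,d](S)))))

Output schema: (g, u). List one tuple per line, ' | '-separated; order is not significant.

Stepwise |·|:
  R → 3
  S → 3
  π[g,d](S) → 3
  π[g](π[g,d](S)) → 3
  (R ⋈[f=g] π[g](π[g,d](S))) → 2
  σ[f<4]((R ⋈[f=g] π[g](π[g,d](S)))) → 2
  π[g,u](σ[f<4]((R ⋈[f=g] π[g](π[g,d](S))))) → 2

== RESULT ==
g | u
2 | s
2 | s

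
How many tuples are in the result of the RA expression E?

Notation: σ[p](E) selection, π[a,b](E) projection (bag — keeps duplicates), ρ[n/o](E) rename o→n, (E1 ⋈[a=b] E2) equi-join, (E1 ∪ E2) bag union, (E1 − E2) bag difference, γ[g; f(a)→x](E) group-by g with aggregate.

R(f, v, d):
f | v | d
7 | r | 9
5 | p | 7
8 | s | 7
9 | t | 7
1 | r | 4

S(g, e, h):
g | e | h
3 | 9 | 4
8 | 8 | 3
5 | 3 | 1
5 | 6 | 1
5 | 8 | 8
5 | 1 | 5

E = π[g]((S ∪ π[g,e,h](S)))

Per-node cardinality:
  S → 6
  S → 6
  π[g,e,h](S) → 6
  (S ∪ π[g,e,h](S)) → 12
  π[g]((S ∪ π[g,e,h](S))) → 12

|E| = 12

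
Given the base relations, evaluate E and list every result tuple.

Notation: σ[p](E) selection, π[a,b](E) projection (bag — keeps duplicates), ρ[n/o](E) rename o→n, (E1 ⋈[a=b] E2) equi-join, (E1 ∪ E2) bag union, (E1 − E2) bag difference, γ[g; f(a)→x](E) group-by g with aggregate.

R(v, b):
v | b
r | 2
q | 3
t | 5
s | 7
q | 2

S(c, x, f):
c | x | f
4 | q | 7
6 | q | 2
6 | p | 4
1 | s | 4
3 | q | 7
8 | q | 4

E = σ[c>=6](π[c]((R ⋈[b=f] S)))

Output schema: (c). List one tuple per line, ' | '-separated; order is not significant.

Row counts bottom-up:
  R → 5
  S → 6
  (R ⋈[b=f] S) → 4
  π[c]((R ⋈[b=f] S)) → 4
  σ[c>=6](π[c]((R ⋈[b=f] S))) → 2

== RESULT ==
c
6
6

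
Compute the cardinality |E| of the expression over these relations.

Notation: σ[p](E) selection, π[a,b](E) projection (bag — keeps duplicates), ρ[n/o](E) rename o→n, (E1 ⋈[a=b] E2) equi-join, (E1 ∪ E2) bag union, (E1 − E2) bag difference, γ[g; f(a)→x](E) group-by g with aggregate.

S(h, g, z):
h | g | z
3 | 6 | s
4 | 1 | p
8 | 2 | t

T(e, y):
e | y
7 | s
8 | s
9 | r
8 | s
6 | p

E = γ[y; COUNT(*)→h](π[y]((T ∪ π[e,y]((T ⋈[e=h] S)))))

Row counts bottom-up:
  T → 5
  T → 5
  S → 3
  (T ⋈[e=h] S) → 2
  π[e,y]((T ⋈[e=h] S)) → 2
  (T ∪ π[e,y]((T ⋈[e=h] S))) → 7
  π[y]((T ∪ π[e,y]((T ⋈[e=h] S)))) → 7
  γ[y; COUNT(*)→h](π[y]((T ∪ π[e,y]((T ⋈[e=h] S))))) → 3

|E| = 3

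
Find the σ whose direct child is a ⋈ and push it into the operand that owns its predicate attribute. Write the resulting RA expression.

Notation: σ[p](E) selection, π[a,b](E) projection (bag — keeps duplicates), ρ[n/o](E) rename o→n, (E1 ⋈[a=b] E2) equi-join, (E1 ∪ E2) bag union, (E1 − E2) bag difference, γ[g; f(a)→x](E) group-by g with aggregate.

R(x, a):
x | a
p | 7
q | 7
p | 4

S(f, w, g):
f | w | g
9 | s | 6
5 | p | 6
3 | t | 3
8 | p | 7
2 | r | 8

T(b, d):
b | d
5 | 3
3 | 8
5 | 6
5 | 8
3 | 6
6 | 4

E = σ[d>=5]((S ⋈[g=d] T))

σ filters on d, owned by the right side.
E' = (S ⋈[g=d] σ[d>=5](T))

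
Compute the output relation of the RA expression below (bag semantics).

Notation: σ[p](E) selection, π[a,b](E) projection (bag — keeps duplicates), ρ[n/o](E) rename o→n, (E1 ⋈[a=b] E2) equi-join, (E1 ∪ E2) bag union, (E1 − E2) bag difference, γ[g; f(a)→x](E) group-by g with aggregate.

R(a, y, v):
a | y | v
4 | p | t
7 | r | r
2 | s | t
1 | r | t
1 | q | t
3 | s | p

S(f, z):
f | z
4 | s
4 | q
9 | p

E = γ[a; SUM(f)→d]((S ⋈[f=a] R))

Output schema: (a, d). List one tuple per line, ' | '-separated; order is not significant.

Per-node cardinality:
  S → 3
  R → 6
  (S ⋈[f=a] R) → 2
  γ[a; SUM(f)→d]((S ⋈[f=a] R)) → 1

== RESULT ==
a | d
4 | 8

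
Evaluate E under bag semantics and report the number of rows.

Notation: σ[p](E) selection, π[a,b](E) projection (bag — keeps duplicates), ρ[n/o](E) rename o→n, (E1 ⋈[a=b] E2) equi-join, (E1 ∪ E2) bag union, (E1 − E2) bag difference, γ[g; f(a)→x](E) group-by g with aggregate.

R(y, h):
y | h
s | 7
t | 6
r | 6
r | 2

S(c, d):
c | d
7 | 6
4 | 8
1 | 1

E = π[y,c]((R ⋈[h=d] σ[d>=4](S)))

Row counts bottom-up:
  R → 4
  S → 3
  σ[d>=4](S) → 2
  (R ⋈[h=d] σ[d>=4](S)) → 2
  π[y,c]((R ⋈[h=d] σ[d>=4](S))) → 2

|E| = 2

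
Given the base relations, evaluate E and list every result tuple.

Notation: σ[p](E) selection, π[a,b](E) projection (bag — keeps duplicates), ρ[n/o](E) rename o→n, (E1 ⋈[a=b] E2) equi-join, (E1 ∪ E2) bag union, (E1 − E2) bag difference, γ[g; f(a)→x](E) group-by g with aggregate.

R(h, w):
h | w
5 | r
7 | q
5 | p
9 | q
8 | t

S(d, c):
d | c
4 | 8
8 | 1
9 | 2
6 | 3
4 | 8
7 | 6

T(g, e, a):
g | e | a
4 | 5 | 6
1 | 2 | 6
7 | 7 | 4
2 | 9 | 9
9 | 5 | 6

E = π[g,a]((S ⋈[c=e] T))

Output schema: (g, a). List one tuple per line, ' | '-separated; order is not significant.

Subexpression sizes:
  S → 6
  T → 5
  (S ⋈[c=e] T) → 1
  π[g,a]((S ⋈[c=e] T)) → 1

== RESULT ==
g | a
1 | 6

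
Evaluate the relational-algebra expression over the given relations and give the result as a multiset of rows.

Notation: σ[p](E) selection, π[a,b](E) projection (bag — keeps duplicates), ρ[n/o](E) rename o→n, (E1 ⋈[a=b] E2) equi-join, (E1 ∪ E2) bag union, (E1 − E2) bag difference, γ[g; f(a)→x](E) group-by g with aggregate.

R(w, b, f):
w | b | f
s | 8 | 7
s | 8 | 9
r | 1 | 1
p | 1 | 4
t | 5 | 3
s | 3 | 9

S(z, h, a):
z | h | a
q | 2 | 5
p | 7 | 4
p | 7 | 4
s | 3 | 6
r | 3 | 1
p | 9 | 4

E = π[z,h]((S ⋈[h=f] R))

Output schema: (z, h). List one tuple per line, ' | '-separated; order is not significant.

Row counts bottom-up:
  S → 6
  R → 6
  (S ⋈[h=f] R) → 6
  π[z,h]((S ⋈[h=f] R)) → 6

== RESULT ==
z | h
p | 7
p | 7
p | 9
p | 9
r | 3
s | 3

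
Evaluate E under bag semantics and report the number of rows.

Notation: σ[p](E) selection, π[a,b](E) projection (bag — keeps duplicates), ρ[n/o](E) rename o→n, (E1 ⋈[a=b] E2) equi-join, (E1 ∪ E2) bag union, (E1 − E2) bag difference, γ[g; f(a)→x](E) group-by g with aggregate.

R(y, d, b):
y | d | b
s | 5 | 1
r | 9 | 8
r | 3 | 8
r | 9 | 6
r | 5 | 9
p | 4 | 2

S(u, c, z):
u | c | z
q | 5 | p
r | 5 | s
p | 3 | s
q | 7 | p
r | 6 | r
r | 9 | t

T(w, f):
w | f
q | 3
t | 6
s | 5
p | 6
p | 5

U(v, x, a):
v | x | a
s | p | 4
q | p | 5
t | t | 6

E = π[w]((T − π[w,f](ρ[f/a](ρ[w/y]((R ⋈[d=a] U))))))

Subexpression sizes:
  T → 5
  R → 6
  U → 3
  (R ⋈[d=a] U) → 3
  ρ[w/y]((R ⋈[d=a] U)) → 3
  ρ[f/a](ρ[w/y]((R ⋈[d=a] U))) → 3
  π[w,f](ρ[f/a](ρ[w/y]((R ⋈[d=a] U)))) → 3
  (T − π[w,f](ρ[f/a](ρ[w/y]((R ⋈[d=a] U))))) → 4
  π[w]((T − π[w,f](ρ[f/a](ρ[w/y]((R ⋈[d=a] U)))))) → 4

|E| = 4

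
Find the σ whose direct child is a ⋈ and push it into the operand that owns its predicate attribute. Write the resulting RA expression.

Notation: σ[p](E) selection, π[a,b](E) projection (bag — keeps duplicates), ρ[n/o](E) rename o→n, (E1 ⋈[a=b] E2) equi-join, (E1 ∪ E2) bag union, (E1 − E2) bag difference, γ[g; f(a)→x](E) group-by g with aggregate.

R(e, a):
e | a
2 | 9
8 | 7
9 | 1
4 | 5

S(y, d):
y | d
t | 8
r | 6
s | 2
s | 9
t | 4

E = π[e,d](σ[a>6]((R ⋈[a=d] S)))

σ filters on a, owned by the left side.
E' = π[e,d]((σ[a>6](R) ⋈[a=d] S))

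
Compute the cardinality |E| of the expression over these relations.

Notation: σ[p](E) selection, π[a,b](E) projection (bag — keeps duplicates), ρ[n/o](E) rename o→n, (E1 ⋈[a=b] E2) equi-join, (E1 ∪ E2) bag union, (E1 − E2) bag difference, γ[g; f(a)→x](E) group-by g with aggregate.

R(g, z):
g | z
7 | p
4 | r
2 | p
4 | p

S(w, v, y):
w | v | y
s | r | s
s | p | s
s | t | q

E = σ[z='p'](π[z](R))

Subexpression sizes:
  R → 4
  π[z](R) → 4
  σ[z='p'](π[z](R)) → 3

|E| = 3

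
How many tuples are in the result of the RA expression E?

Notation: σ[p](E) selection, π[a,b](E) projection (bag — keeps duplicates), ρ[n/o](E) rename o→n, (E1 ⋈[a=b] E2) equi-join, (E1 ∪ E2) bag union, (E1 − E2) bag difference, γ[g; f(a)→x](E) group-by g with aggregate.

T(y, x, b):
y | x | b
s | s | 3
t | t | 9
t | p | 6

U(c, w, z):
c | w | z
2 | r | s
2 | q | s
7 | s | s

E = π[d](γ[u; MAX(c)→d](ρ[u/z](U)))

Subexpression sizes:
  U → 3
  ρ[u/z](U) → 3
  γ[u; MAX(c)→d](ρ[u/z](U)) → 1
  π[d](γ[u; MAX(c)→d](ρ[u/z](U))) → 1

|E| = 1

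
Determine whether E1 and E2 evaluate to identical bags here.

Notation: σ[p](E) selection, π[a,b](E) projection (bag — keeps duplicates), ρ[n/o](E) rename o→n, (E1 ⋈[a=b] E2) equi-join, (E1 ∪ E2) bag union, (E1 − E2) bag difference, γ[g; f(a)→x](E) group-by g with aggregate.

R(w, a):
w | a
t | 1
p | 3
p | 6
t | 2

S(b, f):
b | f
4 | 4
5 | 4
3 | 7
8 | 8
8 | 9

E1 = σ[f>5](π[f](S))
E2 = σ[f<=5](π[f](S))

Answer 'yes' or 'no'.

E1 row counts bottom-up:
  S → 5
  π[f](S) → 5
  σ[f>5](π[f](S)) → 3
E2 row counts bottom-up:
  S → 5
  π[f](S) → 5
  σ[f<=5](π[f](S)) → 2

E1 result:
f
7
8
9
E2 result:
f
4
4
Witness: (7,) appears 1× in E1 but 0× in E2.

no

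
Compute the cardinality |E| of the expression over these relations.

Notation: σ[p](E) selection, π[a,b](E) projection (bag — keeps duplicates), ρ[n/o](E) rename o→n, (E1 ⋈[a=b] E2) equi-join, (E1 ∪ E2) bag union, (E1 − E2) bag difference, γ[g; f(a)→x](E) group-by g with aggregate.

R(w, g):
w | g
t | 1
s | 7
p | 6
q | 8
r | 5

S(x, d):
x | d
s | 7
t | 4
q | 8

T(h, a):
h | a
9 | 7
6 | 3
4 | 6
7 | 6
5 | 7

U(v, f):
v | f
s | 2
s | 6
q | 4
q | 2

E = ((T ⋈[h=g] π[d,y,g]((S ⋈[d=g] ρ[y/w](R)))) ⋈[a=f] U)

Subexpression sizes:
  T → 5
  S → 3
  R → 5
  ρ[y/w](R) → 5
  (S ⋈[d=g] ρ[y/w](R)) → 2
  π[d,y,g]((S ⋈[d=g] ρ[y/w](R))) → 2
  (T ⋈[h=g] π[d,y,g]((S ⋈[d=g] ρ[y/w](R)))) → 1
  U → 4
  ((T ⋈[h=g] π[d,y,g]((S ⋈[d=g] ρ[y/w](R)))) ⋈[a=f] U) → 1

|E| = 1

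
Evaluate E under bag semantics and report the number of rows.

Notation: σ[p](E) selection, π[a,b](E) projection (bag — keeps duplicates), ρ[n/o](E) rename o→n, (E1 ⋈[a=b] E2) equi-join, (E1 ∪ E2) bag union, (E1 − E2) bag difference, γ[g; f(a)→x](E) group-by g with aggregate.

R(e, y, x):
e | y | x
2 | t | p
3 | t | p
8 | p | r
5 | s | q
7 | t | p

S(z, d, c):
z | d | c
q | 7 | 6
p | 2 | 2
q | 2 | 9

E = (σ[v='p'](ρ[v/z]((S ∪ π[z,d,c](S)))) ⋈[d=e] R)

Stepwise |·|:
  S → 3
  S → 3
  π[z,d,c](S) → 3
  (S ∪ π[z,d,c](S)) → 6
  ρ[v/z]((S ∪ π[z,d,c](S))) → 6
  σ[v='p'](ρ[v/z]((S ∪ π[z,d,c](S)))) → 2
  R → 5
  (σ[v='p'](ρ[v/z]((S ∪ π[z,d,c](S)))) ⋈[d=e] R) → 2

|E| = 2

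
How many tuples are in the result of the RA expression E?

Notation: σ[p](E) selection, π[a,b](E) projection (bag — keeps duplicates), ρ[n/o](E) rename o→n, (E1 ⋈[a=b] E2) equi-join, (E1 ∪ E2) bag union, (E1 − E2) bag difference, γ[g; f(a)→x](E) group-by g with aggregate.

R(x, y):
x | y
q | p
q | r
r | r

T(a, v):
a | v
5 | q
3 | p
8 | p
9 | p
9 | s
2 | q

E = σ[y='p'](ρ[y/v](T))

Row counts bottom-up:
  T → 6
  ρ[y/v](T) → 6
  σ[y='p'](ρ[y/v](T)) → 3

|E| = 3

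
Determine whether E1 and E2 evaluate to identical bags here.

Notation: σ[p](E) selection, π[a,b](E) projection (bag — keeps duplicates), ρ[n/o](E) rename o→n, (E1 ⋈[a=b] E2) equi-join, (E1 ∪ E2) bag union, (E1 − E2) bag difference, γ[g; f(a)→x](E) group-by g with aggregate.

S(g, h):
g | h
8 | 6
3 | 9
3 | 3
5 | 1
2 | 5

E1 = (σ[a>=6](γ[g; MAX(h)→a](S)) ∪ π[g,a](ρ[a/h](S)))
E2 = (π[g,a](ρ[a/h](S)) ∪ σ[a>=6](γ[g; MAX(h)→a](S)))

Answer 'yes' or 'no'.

E1 per-node cardinality:
  S → 5
  γ[g; MAX(h)→a](S) → 4
  σ[a>=6](γ[g; MAX(h)→a](S)) → 2
  S → 5
  ρ[a/h](S) → 5
  π[g,a](ρ[a/h](S)) → 5
  (σ[a>=6](γ[g; MAX(h)→a](S)) ∪ π[g,a](ρ[a/h](S))) → 7
E2 per-node cardinality:
  S → 5
  ρ[a/h](S) → 5
  π[g,a](ρ[a/h](S)) → 5
  S → 5
  γ[g; MAX(h)→a](S) → 4
  σ[a>=6](γ[g; MAX(h)→a](S)) → 2
  (π[g,a](ρ[a/h](S)) ∪ σ[a>=6](γ[g; MAX(h)→a](S))) → 7

E1 and E2 produce the same multiset:
g | a
2 | 5
3 | 3
3 | 9
3 | 9
5 | 1
8 | 6
8 | 6

yes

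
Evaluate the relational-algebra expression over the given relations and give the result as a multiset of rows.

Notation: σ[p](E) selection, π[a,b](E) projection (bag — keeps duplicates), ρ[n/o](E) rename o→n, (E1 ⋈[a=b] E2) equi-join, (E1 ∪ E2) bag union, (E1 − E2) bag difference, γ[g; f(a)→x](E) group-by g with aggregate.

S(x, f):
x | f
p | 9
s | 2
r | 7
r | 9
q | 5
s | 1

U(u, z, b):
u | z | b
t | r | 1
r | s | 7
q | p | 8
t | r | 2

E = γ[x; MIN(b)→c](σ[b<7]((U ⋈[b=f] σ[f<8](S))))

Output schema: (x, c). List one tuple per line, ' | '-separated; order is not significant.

Row counts bottom-up:
  U → 4
  S → 6
  σ[f<8](S) → 4
  (U ⋈[b=f] σ[f<8](S)) → 3
  σ[b<7]((U ⋈[b=f] σ[f<8](S))) → 2
  γ[x; MIN(b)→c](σ[b<7]((U ⋈[b=f] σ[f<8](S)))) → 1

== RESULT ==
x | c
s | 1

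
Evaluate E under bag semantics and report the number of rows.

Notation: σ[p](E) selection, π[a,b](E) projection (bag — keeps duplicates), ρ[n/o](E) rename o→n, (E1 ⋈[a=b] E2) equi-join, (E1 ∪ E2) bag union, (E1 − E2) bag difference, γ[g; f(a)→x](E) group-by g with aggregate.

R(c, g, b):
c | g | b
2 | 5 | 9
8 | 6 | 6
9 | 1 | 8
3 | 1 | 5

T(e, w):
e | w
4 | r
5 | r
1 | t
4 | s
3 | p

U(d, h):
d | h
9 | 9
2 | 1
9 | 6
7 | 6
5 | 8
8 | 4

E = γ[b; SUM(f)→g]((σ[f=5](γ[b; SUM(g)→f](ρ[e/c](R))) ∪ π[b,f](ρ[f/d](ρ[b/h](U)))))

Stepwise |·|:
  R → 4
  ρ[e/c](R) → 4
  γ[b; SUM(g)→f](ρ[e/c](R)) → 4
  σ[f=5](γ[b; SUM(g)→f](ρ[e/c](R))) → 1
  U → 6
  ρ[b/h](U) → 6
  ρ[f/d](ρ[b/h](U)) → 6
  π[b,f](ρ[f/d](ρ[b/h](U))) → 6
  (σ[f=5](γ[b; SUM(g)→f](ρ[e/c](R))) ∪ π[b,f](ρ[f/d](ρ[b/h](U)))) → 7
  γ[b; SUM(f)→g]((σ[f=5](γ[b; SUM(g)→f](ρ[e/c](R))) ∪ π[b,f](ρ[f/d](ρ[b/h](U))))) → 5

|E| = 5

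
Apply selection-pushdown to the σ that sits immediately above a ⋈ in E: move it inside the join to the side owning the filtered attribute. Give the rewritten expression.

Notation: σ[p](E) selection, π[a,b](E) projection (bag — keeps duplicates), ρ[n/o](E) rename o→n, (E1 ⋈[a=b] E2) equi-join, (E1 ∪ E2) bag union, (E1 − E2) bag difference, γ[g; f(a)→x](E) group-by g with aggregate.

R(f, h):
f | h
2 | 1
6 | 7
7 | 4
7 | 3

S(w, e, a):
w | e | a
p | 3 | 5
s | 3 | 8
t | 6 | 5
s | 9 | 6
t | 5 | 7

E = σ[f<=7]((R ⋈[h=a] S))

σ filters on f, owned by the left side.
E' = (σ[f<=7](R) ⋈[h=a] S)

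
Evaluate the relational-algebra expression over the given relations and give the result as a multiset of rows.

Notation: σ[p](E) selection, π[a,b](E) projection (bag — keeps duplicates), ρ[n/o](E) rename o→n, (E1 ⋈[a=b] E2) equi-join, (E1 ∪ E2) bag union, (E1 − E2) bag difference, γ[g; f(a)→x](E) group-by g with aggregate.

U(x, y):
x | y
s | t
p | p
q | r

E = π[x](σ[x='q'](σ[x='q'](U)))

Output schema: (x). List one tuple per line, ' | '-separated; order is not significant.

Row counts bottom-up:
  U → 3
  σ[x='q'](U) → 1
  σ[x='q'](σ[x='q'](U)) → 1
  π[x](σ[x='q'](σ[x='q'](U))) → 1

== RESULT ==
x
q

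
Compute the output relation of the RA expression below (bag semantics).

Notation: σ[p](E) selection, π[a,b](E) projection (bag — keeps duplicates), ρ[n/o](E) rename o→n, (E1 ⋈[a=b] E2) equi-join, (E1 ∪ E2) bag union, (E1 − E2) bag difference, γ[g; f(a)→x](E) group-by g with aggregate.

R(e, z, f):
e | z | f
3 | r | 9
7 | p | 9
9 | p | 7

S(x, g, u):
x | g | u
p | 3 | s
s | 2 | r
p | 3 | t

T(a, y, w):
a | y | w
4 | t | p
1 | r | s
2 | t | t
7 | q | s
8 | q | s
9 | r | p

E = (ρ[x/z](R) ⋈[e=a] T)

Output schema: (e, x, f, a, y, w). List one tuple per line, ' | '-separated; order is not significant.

Subexpression sizes:
  R → 3
  ρ[x/z](R) → 3
  T → 6
  (ρ[x/z](R) ⋈[e=a] T) → 2

== RESULT ==
e | x | f | a | y | w
7 | p | 9 | 7 | q | s
9 | p | 7 | 9 | r | p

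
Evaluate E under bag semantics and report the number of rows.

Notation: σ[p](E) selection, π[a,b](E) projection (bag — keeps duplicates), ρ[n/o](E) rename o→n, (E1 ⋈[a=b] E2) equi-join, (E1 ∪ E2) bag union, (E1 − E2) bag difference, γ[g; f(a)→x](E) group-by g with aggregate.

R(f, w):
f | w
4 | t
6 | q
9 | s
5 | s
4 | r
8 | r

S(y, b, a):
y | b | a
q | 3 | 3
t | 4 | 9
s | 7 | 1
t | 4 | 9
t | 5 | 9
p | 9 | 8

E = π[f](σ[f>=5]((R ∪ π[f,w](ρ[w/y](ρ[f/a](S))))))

Stepwise |·|:
  R → 6
  S → 6
  ρ[f/a](S) → 6
  ρ[w/y](ρ[f/a](S)) → 6
  π[f,w](ρ[w/y](ρ[f/a](S))) → 6
  (R ∪ π[f,w](ρ[w/y](ρ[f/a](S)))) → 12
  σ[f>=5]((R ∪ π[f,w](ρ[w/y](ρ[f/a](S))))) → 8
  π[f](σ[f>=5]((R ∪ π[f,w](ρ[w/y](ρ[f/a](S)))))) → 8

|E| = 8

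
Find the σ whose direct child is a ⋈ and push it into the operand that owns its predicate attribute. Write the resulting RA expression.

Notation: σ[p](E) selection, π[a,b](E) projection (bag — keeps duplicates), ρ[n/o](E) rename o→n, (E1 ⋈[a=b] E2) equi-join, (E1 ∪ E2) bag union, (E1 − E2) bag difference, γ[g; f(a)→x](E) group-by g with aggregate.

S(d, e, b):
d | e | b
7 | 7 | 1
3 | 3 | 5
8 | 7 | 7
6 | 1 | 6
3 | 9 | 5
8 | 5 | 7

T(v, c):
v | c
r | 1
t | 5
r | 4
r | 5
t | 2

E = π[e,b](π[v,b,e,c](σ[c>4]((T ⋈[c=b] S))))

σ filters on c, owned by the left side.
E' = π[e,b](π[v,b,e,c]((σ[c>4](T) ⋈[c=b] S)))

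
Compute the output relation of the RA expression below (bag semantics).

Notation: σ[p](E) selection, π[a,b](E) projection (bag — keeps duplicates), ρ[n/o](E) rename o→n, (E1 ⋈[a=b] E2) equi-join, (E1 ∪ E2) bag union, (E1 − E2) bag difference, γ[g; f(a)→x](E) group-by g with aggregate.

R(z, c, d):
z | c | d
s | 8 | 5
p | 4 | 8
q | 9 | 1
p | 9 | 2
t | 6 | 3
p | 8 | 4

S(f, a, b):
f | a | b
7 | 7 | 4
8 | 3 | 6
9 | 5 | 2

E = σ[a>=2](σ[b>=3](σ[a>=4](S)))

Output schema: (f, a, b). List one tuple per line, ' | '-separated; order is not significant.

Subexpression sizes:
  S → 3
  σ[a>=4](S) → 2
  σ[b>=3](σ[a>=4](S)) → 1
  σ[a>=2](σ[b>=3](σ[a>=4](S))) → 1

== RESULT ==
f | a | b
7 | 7 | 4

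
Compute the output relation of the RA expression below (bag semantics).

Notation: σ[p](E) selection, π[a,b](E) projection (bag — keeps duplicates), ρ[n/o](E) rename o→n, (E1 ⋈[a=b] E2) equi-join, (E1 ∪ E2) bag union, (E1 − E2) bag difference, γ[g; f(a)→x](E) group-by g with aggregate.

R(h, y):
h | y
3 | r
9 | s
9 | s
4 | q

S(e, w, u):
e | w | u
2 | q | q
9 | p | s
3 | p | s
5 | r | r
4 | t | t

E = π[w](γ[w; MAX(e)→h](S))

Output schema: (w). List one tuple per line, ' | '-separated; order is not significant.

Stepwise |·|:
  S → 5
  γ[w; MAX(e)→h](S) → 4
  π[w](γ[w; MAX(e)→h](S)) → 4

== RESULT ==
w
p
q
r
t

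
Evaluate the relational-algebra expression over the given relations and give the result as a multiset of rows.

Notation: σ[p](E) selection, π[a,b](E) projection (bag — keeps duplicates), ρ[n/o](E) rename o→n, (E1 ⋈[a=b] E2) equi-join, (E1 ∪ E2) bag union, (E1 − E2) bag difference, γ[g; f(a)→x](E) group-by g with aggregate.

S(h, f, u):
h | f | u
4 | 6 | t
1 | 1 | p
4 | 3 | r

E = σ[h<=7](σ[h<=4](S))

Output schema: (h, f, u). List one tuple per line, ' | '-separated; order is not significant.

Subexpression sizes:
  S → 3
  σ[h<=4](S) → 3
  σ[h<=7](σ[h<=4](S)) → 3

== RESULT ==
h | f | u
1 | 1 | p
4 | 3 | r
4 | 6 | t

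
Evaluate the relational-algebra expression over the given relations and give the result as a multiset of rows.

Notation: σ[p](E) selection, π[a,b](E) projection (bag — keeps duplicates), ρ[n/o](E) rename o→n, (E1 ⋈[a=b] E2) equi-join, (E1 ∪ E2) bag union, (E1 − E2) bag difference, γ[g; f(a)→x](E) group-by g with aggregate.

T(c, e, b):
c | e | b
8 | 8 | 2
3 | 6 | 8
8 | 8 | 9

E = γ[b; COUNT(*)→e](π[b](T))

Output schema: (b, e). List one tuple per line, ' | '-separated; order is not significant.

Row counts bottom-up:
  T → 3
  π[b](T) → 3
  γ[b; COUNT(*)→e](π[b](T)) → 3

== RESULT ==
b | e
2 | 1
8 | 1
9 | 1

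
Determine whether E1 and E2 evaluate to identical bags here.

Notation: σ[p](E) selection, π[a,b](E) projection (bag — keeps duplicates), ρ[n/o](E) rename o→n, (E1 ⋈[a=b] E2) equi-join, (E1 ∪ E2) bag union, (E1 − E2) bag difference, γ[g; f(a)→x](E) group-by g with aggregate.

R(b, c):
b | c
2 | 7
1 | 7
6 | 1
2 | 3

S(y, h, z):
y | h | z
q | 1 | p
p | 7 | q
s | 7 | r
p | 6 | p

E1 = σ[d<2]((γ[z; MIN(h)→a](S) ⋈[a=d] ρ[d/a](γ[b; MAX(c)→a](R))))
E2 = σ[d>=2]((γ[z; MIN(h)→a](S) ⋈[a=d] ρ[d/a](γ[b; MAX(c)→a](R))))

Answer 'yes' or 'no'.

E1 subexpression sizes:
  S → 4
  γ[z; MIN(h)→a](S) → 3
  R → 4
  γ[b; MAX(c)→a](R) → 3
  ρ[d/a](γ[b; MAX(c)→a](R)) → 3
  (γ[z; MIN(h)→a](S) ⋈[a=d] ρ[d/a](γ[b; MAX(c)→a](R))) → 5
  σ[d<2]((γ[z; MIN(h)→a](S) ⋈[a=d] ρ[d/a](γ[b; MAX(c)→a](R)))) → 1
E2 subexpression sizes:
  S → 4
  γ[z; MIN(h)→a](S) → 3
  R → 4
  γ[b; MAX(c)→a](R) → 3
  ρ[d/a](γ[b; MAX(c)→a](R)) → 3
  (γ[z; MIN(h)→a](S) ⋈[a=d] ρ[d/a](γ[b; MAX(c)→a](R))) → 5
  σ[d>=2]((γ[z; MIN(h)→a](S) ⋈[a=d] ρ[d/a](γ[b; MAX(c)→a](R)))) → 4

E1 result:
z | a | b | d
p | 1 | 6 | 1
E2 result:
z | a | b | d
q | 7 | 1 | 7
q | 7 | 2 | 7
r | 7 | 1 | 7
r | 7 | 2 | 7
Witness: ('q', 7, 1, 7) appears 0× in E1 but 1× in E2.

no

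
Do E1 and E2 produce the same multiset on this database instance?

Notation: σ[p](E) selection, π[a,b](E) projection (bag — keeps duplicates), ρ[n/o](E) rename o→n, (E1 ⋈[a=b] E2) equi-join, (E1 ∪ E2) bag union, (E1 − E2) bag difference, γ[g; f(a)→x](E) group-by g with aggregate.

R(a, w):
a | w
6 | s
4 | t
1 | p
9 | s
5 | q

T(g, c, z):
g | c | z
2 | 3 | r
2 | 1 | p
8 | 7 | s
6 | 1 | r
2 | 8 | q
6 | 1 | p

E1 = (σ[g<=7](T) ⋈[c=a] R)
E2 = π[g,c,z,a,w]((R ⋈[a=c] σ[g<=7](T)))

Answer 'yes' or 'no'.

E1 row counts bottom-up:
  T → 6
  σ[g<=7](T) → 5
  R → 5
  (σ[g<=7](T) ⋈[c=a] R) → 3
E2 row counts bottom-up:
  R → 5
  T → 6
  σ[g<=7](T) → 5
  (R ⋈[a=c] σ[g<=7](T)) → 3
  π[g,c,z,a,w]((R ⋈[a=c] σ[g<=7](T))) → 3

E1 and E2 produce the same multiset:
g | c | z | a | w
2 | 1 | p | 1 | p
6 | 1 | p | 1 | p
6 | 1 | r | 1 | p

yes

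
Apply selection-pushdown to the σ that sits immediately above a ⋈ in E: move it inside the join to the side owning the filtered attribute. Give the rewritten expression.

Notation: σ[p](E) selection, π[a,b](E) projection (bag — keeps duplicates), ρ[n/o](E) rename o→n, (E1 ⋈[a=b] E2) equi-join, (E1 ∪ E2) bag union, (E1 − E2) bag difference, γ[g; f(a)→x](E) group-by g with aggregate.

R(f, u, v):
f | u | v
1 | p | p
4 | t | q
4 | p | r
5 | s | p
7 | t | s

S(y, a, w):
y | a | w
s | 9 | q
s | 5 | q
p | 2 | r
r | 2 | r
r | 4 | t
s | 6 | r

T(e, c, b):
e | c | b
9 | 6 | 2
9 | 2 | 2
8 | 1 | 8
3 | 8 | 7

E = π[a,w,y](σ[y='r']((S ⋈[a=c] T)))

σ filters on y, owned by the left side.
E' = π[a,w,y]((σ[y='r'](S) ⋈[a=c] T))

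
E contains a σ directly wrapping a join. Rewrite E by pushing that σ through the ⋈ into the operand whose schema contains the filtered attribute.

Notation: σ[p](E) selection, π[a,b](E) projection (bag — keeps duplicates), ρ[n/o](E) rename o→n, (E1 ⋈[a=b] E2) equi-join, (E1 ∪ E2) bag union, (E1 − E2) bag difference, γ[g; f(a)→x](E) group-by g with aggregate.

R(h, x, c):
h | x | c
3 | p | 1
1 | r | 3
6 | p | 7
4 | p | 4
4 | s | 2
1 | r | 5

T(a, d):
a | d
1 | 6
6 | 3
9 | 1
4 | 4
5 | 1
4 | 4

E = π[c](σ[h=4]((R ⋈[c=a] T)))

σ filters on h, owned by the left side.
E' = π[c]((σ[h=4](R) ⋈[c=a] T))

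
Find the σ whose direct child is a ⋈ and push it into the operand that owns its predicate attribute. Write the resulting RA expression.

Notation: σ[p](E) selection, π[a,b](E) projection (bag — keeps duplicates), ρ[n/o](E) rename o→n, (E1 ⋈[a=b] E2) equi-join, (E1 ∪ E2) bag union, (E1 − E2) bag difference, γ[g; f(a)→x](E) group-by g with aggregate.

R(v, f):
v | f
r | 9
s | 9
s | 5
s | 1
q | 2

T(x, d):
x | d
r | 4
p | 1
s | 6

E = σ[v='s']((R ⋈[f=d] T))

σ filters on v, owned by the left side.
E' = (σ[v='s'](R) ⋈[f=d] T)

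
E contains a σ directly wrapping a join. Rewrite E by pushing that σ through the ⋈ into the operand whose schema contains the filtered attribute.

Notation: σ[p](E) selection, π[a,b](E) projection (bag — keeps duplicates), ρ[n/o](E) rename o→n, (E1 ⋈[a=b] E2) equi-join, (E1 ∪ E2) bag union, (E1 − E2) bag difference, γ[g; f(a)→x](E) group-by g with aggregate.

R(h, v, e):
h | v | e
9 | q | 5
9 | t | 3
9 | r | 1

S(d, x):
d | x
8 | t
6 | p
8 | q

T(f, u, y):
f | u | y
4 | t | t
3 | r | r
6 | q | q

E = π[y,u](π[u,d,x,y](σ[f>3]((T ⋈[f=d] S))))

σ filters on f, owned by the left side.
E' = π[y,u](π[u,d,x,y]((σ[f>3](T) ⋈[f=d] S)))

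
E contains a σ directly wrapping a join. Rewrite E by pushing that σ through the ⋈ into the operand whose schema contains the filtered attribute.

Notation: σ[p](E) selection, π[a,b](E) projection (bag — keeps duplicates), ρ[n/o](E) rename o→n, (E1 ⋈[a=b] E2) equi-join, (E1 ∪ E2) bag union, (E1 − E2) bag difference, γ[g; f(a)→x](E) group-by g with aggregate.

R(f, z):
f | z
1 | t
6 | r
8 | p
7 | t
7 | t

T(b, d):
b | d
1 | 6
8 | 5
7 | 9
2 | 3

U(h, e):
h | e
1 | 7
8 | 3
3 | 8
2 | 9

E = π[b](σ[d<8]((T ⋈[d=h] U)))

σ filters on d, owned by the left side.
E' = π[b]((σ[d<8](T) ⋈[d=h] U))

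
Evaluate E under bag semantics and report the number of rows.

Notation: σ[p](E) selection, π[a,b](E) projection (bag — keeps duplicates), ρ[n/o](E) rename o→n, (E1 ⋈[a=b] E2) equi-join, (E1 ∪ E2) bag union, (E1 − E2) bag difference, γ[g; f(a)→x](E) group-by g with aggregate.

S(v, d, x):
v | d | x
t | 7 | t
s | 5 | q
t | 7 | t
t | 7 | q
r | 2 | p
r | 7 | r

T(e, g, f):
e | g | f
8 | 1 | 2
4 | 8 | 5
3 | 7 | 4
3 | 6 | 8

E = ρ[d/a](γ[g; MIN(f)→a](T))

Subexpression sizes:
  T → 4
  γ[g; MIN(f)→a](T) → 4
  ρ[d/a](γ[g; MIN(f)→a](T)) → 4

|E| = 4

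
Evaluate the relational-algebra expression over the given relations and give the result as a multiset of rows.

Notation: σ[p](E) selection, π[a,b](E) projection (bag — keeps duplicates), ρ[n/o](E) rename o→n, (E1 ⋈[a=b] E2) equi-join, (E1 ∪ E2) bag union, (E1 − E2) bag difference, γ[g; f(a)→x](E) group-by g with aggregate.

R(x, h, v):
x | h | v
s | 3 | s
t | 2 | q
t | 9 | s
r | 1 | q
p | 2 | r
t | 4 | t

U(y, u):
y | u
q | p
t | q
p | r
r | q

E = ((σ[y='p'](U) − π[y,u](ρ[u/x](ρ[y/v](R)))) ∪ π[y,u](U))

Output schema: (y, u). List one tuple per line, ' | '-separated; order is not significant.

Per-node cardinality:
  U → 4
  σ[y='p'](U) → 1
  R → 6
  ρ[y/v](R) → 6
  ρ[u/x](ρ[y/v](R)) → 6
  π[y,u](ρ[u/x](ρ[y/v](R))) → 6
  (σ[y='p'](U) − π[y,u](ρ[u/x](ρ[y/v](R)))) → 1
  U → 4
  π[y,u](U) → 4
  ((σ[y='p'](U) − π[y,u](ρ[u/x](ρ[y/v](R)))) ∪ π[y,u](U)) → 5

== RESULT ==
y | u
p | r
p | r
q | p
r | q
t | q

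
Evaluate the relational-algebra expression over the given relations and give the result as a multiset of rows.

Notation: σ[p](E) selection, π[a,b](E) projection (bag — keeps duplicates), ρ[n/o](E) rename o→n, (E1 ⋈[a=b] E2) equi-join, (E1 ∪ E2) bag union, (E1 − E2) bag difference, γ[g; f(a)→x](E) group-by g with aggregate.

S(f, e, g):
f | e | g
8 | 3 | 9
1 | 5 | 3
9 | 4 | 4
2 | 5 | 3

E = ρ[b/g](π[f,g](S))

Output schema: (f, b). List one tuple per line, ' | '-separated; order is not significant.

Per-node cardinality:
  S → 4
  π[f,g](S) → 4
  ρ[b/g](π[f,g](S)) → 4

== RESULT ==
f | b
1 | 3
2 | 3
8 | 9
9 | 4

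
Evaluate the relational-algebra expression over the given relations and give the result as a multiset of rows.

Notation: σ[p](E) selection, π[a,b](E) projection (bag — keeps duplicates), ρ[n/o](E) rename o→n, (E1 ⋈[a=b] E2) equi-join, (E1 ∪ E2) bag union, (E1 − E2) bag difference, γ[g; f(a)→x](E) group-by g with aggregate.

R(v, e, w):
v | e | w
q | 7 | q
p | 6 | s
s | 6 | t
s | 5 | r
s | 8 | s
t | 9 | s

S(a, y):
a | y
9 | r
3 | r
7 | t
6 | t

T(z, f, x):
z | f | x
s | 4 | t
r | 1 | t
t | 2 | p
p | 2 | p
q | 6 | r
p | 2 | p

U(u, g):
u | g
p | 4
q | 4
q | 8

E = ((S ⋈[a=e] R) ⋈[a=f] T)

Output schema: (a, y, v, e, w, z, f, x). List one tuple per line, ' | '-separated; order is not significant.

Per-node cardinality:
  S → 4
  R → 6
  (S ⋈[a=e] R) → 4
  T → 6
  ((S ⋈[a=e] R) ⋈[a=f] T) → 2

== RESULT ==
a | y | v | e | w | z | f | x
6 | t | p | 6 | s | q | 6 | r
6 | t | s | 6 | t | q | 6 | r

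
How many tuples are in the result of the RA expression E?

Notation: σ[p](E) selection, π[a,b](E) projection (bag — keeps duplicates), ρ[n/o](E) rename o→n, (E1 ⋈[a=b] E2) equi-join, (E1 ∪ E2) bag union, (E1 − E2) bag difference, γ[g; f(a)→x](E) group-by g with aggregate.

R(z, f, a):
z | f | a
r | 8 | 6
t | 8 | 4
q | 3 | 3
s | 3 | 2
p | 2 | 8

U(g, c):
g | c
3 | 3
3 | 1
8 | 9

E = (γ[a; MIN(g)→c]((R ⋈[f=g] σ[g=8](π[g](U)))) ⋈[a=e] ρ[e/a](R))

Per-node cardinality:
  R → 5
  U → 3
  π[g](U) → 3
  σ[g=8](π[g](U)) → 1
  (R ⋈[f=g] σ[g=8](π[g](U))) → 2
  γ[a; MIN(g)→c]((R ⋈[f=g] σ[g=8](π[g](U)))) → 2
  R → 5
  ρ[e/a](R) → 5
  (γ[a; MIN(g)→c]((R ⋈[f=g] σ[g=8](π[g](U)))) ⋈[a=e] ρ[e/a](R)) → 2

|E| = 2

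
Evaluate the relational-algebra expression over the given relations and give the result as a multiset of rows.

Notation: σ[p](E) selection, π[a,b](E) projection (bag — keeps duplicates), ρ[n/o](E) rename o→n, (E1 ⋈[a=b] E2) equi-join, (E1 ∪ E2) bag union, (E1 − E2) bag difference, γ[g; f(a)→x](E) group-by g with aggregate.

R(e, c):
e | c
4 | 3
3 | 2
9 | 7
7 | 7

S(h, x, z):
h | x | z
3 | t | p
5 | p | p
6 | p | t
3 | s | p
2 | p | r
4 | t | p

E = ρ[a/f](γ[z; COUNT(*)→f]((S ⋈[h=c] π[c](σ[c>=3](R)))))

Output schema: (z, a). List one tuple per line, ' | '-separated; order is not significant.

Subexpression sizes:
  S → 6
  R → 4
  σ[c>=3](R) → 3
  π[c](σ[c>=3](R)) → 3
  (S ⋈[h=c] π[c](σ[c>=3](R))) → 2
  γ[z; COUNT(*)→f]((S ⋈[h=c] π[c](σ[c>=3](R)))) → 1
  ρ[a/f](γ[z; COUNT(*)→f]((S ⋈[h=c] π[c](σ[c>=3](R))))) → 1

== RESULT ==
z | a
p | 2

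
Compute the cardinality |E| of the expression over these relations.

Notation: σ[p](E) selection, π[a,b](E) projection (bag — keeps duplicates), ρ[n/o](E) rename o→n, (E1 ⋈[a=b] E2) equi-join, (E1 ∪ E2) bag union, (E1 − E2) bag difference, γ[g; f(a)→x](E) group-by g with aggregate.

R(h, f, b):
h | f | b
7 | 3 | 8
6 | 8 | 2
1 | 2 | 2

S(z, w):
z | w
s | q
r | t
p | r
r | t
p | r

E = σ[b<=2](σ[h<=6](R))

Per-node cardinality:
  R → 3
  σ[h<=6](R) → 2
  σ[b<=2](σ[h<=6](R)) → 2

|E| = 2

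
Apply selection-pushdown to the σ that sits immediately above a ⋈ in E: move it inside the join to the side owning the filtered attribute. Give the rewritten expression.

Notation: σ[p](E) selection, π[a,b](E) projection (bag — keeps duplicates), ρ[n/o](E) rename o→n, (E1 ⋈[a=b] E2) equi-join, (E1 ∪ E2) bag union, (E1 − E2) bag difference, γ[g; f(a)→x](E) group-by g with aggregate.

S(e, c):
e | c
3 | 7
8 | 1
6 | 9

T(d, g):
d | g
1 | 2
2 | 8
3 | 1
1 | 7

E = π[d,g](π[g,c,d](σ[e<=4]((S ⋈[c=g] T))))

σ filters on e, owned by the left side.
E' = π[d,g](π[g,c,d]((σ[e<=4](S) ⋈[c=g] T)))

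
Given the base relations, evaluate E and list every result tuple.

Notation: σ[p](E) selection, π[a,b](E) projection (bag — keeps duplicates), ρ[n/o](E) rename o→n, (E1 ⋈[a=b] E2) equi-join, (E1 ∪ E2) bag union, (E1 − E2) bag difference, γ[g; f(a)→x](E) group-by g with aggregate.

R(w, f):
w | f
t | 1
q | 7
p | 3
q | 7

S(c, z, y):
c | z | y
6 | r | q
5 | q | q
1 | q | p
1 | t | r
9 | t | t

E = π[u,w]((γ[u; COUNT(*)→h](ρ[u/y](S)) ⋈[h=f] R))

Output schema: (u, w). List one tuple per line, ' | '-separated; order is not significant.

Stepwise |·|:
  S → 5
  ρ[u/y](S) → 5
  γ[u; COUNT(*)→h](ρ[u/y](S)) → 4
  R → 4
  (γ[u; COUNT(*)→h](ρ[u/y](S)) ⋈[h=f] R) → 3
  π[u,w]((γ[u; COUNT(*)→h](ρ[u/y](S)) ⋈[h=f] R)) → 3

== RESULT ==
u | w
p | t
r | t
t | t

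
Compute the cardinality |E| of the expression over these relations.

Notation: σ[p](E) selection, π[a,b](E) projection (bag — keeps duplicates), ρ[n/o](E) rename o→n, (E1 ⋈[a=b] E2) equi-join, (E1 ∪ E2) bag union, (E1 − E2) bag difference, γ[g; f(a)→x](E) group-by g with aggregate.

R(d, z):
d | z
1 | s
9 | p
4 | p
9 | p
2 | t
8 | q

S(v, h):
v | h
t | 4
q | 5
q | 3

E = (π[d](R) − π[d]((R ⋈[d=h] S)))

Row counts bottom-up:
  R → 6
  π[d](R) → 6
  R → 6
  S → 3
  (R ⋈[d=h] S) → 1
  π[d]((R ⋈[d=h] S)) → 1
  (π[d](R) − π[d]((R ⋈[d=h] S))) → 5

|E| = 5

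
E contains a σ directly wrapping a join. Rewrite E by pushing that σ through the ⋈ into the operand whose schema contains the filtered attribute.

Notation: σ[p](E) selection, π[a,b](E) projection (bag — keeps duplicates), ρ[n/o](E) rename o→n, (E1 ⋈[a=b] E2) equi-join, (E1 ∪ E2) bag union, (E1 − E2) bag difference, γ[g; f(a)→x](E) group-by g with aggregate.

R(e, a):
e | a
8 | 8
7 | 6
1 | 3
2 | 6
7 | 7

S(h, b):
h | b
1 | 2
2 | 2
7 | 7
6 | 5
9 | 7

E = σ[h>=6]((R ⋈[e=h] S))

σ filters on h, owned by the right side.
E' = (R ⋈[e=h] σ[h>=6](S))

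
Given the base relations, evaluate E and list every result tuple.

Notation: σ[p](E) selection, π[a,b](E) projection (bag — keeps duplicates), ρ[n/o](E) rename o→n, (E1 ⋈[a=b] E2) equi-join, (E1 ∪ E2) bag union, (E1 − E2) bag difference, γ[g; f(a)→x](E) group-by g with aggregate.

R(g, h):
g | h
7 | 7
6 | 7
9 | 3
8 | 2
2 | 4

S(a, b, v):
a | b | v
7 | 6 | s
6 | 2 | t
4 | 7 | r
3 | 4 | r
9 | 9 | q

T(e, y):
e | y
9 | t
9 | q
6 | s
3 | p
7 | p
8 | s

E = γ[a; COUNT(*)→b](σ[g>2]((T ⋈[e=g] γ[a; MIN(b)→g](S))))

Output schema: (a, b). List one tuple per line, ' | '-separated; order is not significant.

Stepwise |·|:
  T → 6
  S → 5
  γ[a; MIN(b)→g](S) → 5
  (T ⋈[e=g] γ[a; MIN(b)→g](S)) → 4
  σ[g>2]((T ⋈[e=g] γ[a; MIN(b)→g](S))) → 4
  γ[a; COUNT(*)→b](σ[g>2]((T ⋈[e=g] γ[a; MIN(b)→g](S)))) → 3

== RESULT ==
a | b
4 | 1
7 | 1
9 | 2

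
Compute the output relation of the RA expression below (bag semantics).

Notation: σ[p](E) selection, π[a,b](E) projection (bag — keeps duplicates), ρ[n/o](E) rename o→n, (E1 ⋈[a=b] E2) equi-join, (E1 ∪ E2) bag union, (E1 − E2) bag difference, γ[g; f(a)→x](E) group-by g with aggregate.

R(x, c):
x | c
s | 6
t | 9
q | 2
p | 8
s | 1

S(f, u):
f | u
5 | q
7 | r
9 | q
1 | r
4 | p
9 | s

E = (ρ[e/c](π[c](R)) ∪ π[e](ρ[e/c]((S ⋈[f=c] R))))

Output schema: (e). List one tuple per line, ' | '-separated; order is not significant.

Stepwise |·|:
  R → 5
  π[c](R) → 5
  ρ[e/c](π[c](R)) → 5
  S → 6
  R → 5
  (S ⋈[f=c] R) → 3
  ρ[e/c]((S ⋈[f=c] R)) → 3
  π[e](ρ[e/c]((S ⋈[f=c] R))) → 3
  (ρ[e/c](π[c](R)) ∪ π[e](ρ[e/c]((S ⋈[f=c] R)))) → 8

== RESULT ==
e
1
1
2
6
8
9
9
9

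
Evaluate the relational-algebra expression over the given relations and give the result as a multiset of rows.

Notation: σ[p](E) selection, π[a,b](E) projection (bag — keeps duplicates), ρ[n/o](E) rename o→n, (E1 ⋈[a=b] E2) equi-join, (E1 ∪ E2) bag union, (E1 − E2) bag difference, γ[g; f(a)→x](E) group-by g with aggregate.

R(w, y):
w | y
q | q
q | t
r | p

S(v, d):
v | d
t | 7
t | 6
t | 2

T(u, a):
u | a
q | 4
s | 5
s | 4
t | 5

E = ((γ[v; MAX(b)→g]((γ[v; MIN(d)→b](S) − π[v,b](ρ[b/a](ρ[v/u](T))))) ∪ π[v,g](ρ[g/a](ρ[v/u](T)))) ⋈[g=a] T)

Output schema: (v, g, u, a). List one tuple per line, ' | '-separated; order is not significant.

Per-node cardinality:
  S → 3
  γ[v; MIN(d)→b](S) → 1
  T → 4
  ρ[v/u](T) → 4
  ρ[b/a](ρ[v/u](T)) → 4
  π[v,b](ρ[b/a](ρ[v/u](T))) → 4
  (γ[v; MIN(d)→b](S) − π[v,b](ρ[b/a](ρ[v/u](T)))) → 1
  γ[v; MAX(b)→g]((γ[v; MIN(d)→b](S) − π[v,b](ρ[b/a](ρ[v/u](T))))) → 1
  T → 4
  ρ[v/u](T) → 4
  ρ[g/a](ρ[v/u](T)) → 4
  π[v,g](ρ[g/a](ρ[v/u](T))) → 4
  (γ[v; MAX(b)→g]((γ[v; MIN(d)→b](S) − π[v,b](ρ[b/a](ρ[v/u](T))))) ∪ π[v,g](ρ[g/a](ρ[v/u](T)))) → 5
  T → 4
  ((γ[v; MAX(b)→g]((γ[v; MIN(d)→b](S) − π[v,b](ρ[b/a](ρ[v/u](T))))) ∪ π[v,g](ρ[g/a](ρ[v/u](T)))) ⋈[g=a] T) → 8

== RESULT ==
v | g | u | a
q | 4 | q | 4
q | 4 | s | 4
s | 4 | q | 4
s | 4 | s | 4
s | 5 | s | 5
s | 5 | t | 5
t | 5 | s | 5
t | 5 | t | 5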